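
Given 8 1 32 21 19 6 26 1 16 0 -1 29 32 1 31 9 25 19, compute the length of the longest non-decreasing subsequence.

Let dp[i] be the longest non-decreasing subsequence ending at position i. Then dp = [1, 1, 2, 2, 2, 2, 3, 2, 3, 1, 1, 4, 5, 3, 5, 4, 5, 5].
The maximum is 5; one witness is 8, 21, 26, 29, 32 at positions 1,4,7,12,13.

5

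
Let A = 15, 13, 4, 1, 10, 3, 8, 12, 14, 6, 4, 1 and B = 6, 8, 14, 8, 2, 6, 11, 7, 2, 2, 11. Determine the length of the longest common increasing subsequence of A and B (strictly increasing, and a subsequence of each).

2

For each value that appears in both, track the longest common increasing run ending there.
The best achievable length is 2; one witness is 8, 14 (A-positions 7,9, B-positions 2,3).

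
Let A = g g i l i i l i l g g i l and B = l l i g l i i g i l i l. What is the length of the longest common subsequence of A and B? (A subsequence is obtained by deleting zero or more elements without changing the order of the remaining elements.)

8

A longest common subsequence is gliiilil (length 8); the LCS DP confirms no longer common subsequence exists.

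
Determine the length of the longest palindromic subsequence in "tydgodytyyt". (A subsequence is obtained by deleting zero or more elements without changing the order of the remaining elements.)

7

Using dp[i][j] = 2 + dp[i+1][j−1] if the ends match, else max(dp[i+1][j], dp[i][j−1]):
dp[1][11] = 7. A witness is tyytyyt at positions 1,2,7,8,9,10,11.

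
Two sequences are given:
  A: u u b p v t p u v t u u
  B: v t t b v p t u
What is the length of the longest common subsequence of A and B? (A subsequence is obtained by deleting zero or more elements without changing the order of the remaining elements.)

A longest common subsequence is bvptu (length 5); the LCS DP confirms no longer common subsequence exists.

5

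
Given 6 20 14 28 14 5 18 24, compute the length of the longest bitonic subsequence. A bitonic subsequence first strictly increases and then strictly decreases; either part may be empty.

5

One longest bitonic subsequence is 6, 20, 28, 14, 5 (positions 1,2,4,5,6): it rises to 28 then falls. Length 5 is optimal.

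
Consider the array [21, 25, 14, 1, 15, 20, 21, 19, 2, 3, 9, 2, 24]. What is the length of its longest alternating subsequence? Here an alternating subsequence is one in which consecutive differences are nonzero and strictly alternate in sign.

8

Track the best alternating length ending on an up-step vs a down-step at each position: up/down = 1/1, 2/1, 1/3, 1/3, 4/3, 4/3, 4/3, 4/5, 4/5, 6/5, 6/5, 4/7, 8/3.
The maximum over both is 8; one such subsequence is 21, 25, 14, 15, 2, 3, 2, 24.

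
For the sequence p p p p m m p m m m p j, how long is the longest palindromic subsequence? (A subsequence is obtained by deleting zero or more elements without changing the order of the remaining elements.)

7

One longest palindromic subsequence is pmmmmmp (positions 4,5,6,8,9,10,11); it reads the same forward and backward, and the interval DP gives dp[1][12] = 7.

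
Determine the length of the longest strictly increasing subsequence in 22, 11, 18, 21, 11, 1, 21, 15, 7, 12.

Let dp[i] be the longest increasing subsequence ending at position i. Then dp = [1, 1, 2, 3, 1, 1, 3, 2, 2, 3].
The maximum is 3; one witness is 11, 18, 21 at positions 2,3,4.

3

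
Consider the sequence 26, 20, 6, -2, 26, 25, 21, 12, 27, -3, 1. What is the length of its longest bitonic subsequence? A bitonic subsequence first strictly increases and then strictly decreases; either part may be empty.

Let inc[i] be the LIS ending at i and dec[i] the longest strictly decreasing subsequence starting at i. inc = [1, 1, 1, 1, 2, 2, 2, 2, 3, 1, 2], dec = [5, 4, 3, 2, 5, 4, 3, 2, 2, 1, 1].
max_i inc[i]+dec[i]−1 = 6, with one witness 20, 26, 25, 21, 12, 1.

6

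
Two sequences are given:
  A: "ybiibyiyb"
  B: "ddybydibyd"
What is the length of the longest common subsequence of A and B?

5

A longest common subsequence is ybiby (length 5); the LCS DP confirms no longer common subsequence exists.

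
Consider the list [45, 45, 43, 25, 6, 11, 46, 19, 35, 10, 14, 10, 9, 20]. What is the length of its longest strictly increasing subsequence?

One longest increasing subsequence is 6, 11, 19, 35 (positions 5,6,8,9), of length 4; no longer one exists.

4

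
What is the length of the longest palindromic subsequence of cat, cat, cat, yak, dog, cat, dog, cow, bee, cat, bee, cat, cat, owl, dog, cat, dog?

Using dp[i][j] = 2 + dp[i+1][j−1] if the ends match, else max(dp[i+1][j], dp[i][j−1]):
dp[1][17] = 9. A witness is dog cat dog cat cat cat dog cat dog at positions 5,6,7,10,12,13,15,16,17.

9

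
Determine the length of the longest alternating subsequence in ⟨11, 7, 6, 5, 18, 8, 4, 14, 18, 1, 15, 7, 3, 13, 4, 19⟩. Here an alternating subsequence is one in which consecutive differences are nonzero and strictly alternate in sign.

11

Track the best alternating length ending on an up-step vs a down-step at each position: up/down = 1/1, 1/2, 1/2, 1/2, 3/1, 3/4, 1/4, 5/4, 5/1, 1/6, 7/6, 7/8, 7/8, 9/8, 9/10, 11/1.
The maximum over both is 11; one such subsequence is 11, 7, 18, 8, 14, 1, 15, 7, 13, 4, 19.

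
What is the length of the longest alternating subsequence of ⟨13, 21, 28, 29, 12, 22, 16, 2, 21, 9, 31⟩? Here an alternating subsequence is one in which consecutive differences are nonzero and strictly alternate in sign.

Track the best alternating length ending on an up-step vs a down-step at each position: up/down = 1/1, 2/1, 2/1, 2/1, 1/3, 4/3, 4/5, 1/5, 6/5, 6/7, 8/1.
The maximum over both is 8; one such subsequence is 13, 21, 12, 22, 16, 21, 9, 31.

8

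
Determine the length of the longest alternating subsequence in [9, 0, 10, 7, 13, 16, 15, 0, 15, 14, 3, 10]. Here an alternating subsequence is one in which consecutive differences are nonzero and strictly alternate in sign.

Track the best alternating length ending on an up-step vs a down-step at each position: up/down = 1/1, 1/2, 3/1, 3/4, 5/1, 5/1, 5/6, 1/6, 7/6, 7/8, 7/8, 9/8.
The maximum over both is 9; one such subsequence is 9, 0, 10, 7, 13, 0, 15, 3, 10.

9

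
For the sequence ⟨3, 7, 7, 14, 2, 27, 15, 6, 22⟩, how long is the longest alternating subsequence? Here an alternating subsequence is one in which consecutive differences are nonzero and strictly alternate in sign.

Track the best alternating length ending on an up-step vs a down-step at each position: up/down = 1/1, 2/1, 2/1, 2/1, 1/3, 4/1, 4/5, 4/5, 6/5.
The maximum over both is 6; one such subsequence is 3, 7, 2, 27, 15, 22.

6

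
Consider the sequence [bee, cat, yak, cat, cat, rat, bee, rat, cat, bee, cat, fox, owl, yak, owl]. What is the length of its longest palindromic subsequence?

9

One longest palindromic subsequence is yak cat cat rat bee rat cat cat yak (positions 3,4,5,6,7,8,9,11,14); it reads the same forward and backward, and the interval DP gives dp[1][15] = 9.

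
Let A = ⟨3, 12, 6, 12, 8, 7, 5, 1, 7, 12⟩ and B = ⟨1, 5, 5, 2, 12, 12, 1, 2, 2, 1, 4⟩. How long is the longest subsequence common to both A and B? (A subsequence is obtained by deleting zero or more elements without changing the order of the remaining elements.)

3

A longest common subsequence is 12, 12, 1 (length 3); the LCS DP confirms no longer common subsequence exists.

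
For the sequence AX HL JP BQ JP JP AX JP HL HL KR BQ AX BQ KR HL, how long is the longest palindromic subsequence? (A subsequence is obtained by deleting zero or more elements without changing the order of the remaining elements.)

8

Using dp[i][j] = 2 + dp[i+1][j−1] if the ends match, else max(dp[i+1][j], dp[i][j−1]):
dp[1][16] = 8. A witness is HL BQ AX HL HL AX BQ HL at positions 2,4,7,9,10,13,14,16.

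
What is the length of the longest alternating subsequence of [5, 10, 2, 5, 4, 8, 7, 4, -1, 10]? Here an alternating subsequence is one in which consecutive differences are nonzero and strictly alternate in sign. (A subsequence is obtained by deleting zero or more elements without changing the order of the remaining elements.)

A longest alternating subsequence is 5, 10, 2, 5, 4, 8, 7, 10 (positions 1,2,3,4,5,6,7,10); its 7 consecutive differences strictly alternate in sign, and length 8 is optimal.

8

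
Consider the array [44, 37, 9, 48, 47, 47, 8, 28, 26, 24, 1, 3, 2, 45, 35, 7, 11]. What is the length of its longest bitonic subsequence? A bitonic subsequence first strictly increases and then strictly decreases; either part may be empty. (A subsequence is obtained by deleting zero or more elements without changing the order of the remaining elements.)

Let inc[i] be the LIS ending at i and dec[i] the longest strictly decreasing subsequence starting at i. inc = [1, 1, 1, 2, 2, 2, 1, 2, 2, 2, 1, 2, 2, 3, 3, 3, 4], dec = [7, 6, 4, 7, 6, 6, 3, 5, 4, 3, 1, 2, 1, 3, 2, 1, 1].
max_i inc[i]+dec[i]−1 = 8, with one witness 44, 48, 47, 28, 26, 24, 3, 2.

8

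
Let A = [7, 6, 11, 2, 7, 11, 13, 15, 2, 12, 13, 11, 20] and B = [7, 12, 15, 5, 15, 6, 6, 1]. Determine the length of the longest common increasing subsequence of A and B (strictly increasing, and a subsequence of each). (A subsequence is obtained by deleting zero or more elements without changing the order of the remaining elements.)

2

A longest common strictly increasing subsequence is 7, 12 (length 2); it appears in order in both A and B, and no longer such subsequence exists.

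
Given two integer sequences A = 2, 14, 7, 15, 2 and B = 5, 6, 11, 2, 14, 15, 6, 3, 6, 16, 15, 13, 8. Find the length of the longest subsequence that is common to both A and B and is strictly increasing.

3

For each value that appears in both, track the longest common increasing run ending there.
The best achievable length is 3; one witness is 2, 14, 15 (A-positions 1,2,4, B-positions 4,5,6).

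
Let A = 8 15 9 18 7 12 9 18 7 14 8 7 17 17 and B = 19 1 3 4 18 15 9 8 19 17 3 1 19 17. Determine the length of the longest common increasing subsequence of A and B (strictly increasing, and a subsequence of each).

For each value that appears in both, track the longest common increasing run ending there.
The best achievable length is 2; one witness is 15, 17 (A-positions 2,13, B-positions 6,10).

2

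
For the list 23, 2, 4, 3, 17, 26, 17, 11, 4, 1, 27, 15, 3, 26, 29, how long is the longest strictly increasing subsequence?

6

Let dp[i] be the longest increasing subsequence ending at position i. Then dp = [1, 1, 2, 2, 3, 4, 3, 3, 3, 1, 5, 4, 2, 5, 6].
The maximum is 6; one witness is 2, 4, 17, 26, 27, 29 at positions 2,3,5,6,11,15.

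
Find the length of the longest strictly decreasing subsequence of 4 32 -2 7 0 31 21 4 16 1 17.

5

Scanning left to right, the best length ending at each element is: 4→1, 32→1, -2→2, 7→2, 0→3, 31→2, 21→3, 4→4, 16→4, 1→5, 17→4.
So the longest decreasing subsequence has length 5, e.g. 32, 31, 21, 4, 1.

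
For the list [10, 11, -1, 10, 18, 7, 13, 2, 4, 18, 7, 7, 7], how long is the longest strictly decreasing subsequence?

4

One longest decreasing subsequence is 11, 10, 7, 2 (positions 2,4,6,8), of length 4; no longer one exists.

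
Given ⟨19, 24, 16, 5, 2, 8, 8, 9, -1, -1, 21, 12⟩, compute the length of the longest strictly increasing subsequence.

One longest increasing subsequence is 5, 8, 9, 21 (positions 4,6,8,11), of length 4; no longer one exists.

4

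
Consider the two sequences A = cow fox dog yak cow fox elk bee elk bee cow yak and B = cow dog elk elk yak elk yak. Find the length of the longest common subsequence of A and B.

5

Backtracking the LCS table gives one alignment: cow (A1,B1) → dog (A3,B2) → yak (A4,B5) → elk (A9,B6) → yak (A12,B7).
So the longest common subsequence has length 5.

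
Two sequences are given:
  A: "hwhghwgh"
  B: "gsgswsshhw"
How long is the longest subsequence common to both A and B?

4

Backtracking the LCS table gives one alignment: w (A2,B5) → h (A3,B8) → h (A5,B9) → w (A6,B10).
So the longest common subsequence has length 4.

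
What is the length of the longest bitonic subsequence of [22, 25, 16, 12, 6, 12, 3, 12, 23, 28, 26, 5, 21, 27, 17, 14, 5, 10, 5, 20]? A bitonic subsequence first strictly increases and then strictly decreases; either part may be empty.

Let inc[i] be the LIS ending at i and dec[i] the longest strictly decreasing subsequence starting at i. inc = [1, 2, 1, 1, 1, 2, 1, 2, 3, 4, 4, 2, 3, 5, 3, 3, 2, 3, 2, 4], dec = [6, 7, 4, 3, 2, 3, 1, 3, 6, 7, 6, 1, 5, 5, 4, 3, 1, 2, 1, 1].
max_i inc[i]+dec[i]−1 = 10, with one witness 6, 12, 23, 28, 26, 21, 17, 14, 10, 5.

10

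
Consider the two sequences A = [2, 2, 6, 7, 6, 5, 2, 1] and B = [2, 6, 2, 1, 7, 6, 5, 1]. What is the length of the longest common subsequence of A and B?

Backtracking the LCS table gives one alignment: 2 (A1,B1) → 2 (A2,B3) → 7 (A4,B5) → 6 (A5,B6) → 5 (A6,B7) → 1 (A8,B8).
So the longest common subsequence has length 6.

6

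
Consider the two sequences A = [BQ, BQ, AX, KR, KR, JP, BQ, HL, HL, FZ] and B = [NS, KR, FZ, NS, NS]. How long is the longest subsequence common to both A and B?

Backtracking the LCS table gives one alignment: KR (A5,B2) → FZ (A10,B3).
So the longest common subsequence has length 2.

2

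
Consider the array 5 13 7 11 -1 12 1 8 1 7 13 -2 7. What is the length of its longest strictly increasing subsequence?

Let dp[i] be the longest increasing subsequence ending at position i. Then dp = [1, 2, 2, 3, 1, 4, 2, 3, 2, 3, 5, 1, 3].
The maximum is 5; one witness is 5, 7, 11, 12, 13 at positions 1,3,4,6,11.

5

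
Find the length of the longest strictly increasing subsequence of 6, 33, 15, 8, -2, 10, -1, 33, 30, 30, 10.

4

Let dp[i] be the longest increasing subsequence ending at position i. Then dp = [1, 2, 2, 2, 1, 3, 2, 4, 4, 4, 3].
The maximum is 4; one witness is 6, 8, 10, 33 at positions 1,4,6,8.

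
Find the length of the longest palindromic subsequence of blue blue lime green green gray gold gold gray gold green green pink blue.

One longest palindromic subsequence is blue green green gray gold gold gray green green blue (positions 1,4,5,6,7,8,9,11,12,14); it reads the same forward and backward, and the interval DP gives dp[1][14] = 10.

10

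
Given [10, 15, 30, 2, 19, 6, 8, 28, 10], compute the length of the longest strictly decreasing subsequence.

3

Scanning left to right, the best length ending at each element is: 10→1, 15→1, 30→1, 2→2, 19→2, 6→3, 8→3, 28→2, 10→3.
So the longest decreasing subsequence has length 3, e.g. 30, 19, 6.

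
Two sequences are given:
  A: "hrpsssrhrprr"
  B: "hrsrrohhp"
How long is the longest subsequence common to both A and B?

6

A longest common subsequence is hrsrhp (length 6); the LCS DP confirms no longer common subsequence exists.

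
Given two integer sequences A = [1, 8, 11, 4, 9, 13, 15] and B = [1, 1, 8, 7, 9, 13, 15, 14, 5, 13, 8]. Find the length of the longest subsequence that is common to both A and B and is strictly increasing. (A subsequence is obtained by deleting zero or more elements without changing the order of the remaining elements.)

5

A longest common strictly increasing subsequence is 1, 8, 9, 13, 15 (length 5); it appears in order in both A and B, and no longer such subsequence exists.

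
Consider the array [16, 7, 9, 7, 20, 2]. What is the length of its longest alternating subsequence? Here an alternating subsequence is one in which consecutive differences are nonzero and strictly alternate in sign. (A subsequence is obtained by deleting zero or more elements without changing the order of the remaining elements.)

6

Track the best alternating length ending on an up-step vs a down-step at each position: up/down = 1/1, 1/2, 3/2, 1/4, 5/1, 1/6.
The maximum over both is 6; one such subsequence is 16, 7, 9, 7, 20, 2.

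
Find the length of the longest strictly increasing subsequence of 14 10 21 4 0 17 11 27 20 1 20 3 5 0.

4

One longest increasing subsequence is 0, 1, 3, 5 (positions 5,10,12,13), of length 4; no longer one exists.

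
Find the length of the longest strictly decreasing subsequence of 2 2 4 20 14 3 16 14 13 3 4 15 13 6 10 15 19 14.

Let dp[i] be the longest decreasing subsequence ending at position i. Then dp = [1, 1, 1, 1, 2, 3, 2, 3, 4, 5, 5, 3, 4, 5, 5, 3, 2, 4].
The maximum is 5; one witness is 20, 16, 14, 13, 3 at positions 4,7,8,9,10.

5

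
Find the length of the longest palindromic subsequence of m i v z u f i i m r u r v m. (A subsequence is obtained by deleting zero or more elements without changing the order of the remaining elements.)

8

One longest palindromic subsequence is mvuiiuvm (positions 1,3,5,7,8,11,13,14); it reads the same forward and backward, and the interval DP gives dp[1][14] = 8.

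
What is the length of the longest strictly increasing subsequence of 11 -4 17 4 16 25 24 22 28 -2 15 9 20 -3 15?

Scanning left to right, the best length ending at each element is: 11→1, -4→1, 17→2, 4→2, 16→3, 25→4, 24→4, 22→4, 28→5, -2→2, 15→3, 9→3, 20→4, -3→2, 15→4.
So the longest increasing subsequence has length 5, e.g. -4, 4, 16, 25, 28.

5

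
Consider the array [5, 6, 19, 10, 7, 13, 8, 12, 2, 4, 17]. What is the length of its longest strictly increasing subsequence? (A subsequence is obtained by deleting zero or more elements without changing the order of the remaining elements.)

6

Scanning left to right, the best length ending at each element is: 5→1, 6→2, 19→3, 10→3, 7→3, 13→4, 8→4, 12→5, 2→1, 4→2, 17→6.
So the longest increasing subsequence has length 6, e.g. 5, 6, 7, 8, 12, 17.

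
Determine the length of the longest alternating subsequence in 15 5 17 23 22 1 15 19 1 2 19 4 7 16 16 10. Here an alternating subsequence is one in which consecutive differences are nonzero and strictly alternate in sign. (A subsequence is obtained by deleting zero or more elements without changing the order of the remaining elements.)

A longest alternating subsequence is 15, 5, 17, 1, 15, 1, 19, 4, 16, 10 (positions 1,2,3,6,7,9,11,12,14,16); its 9 consecutive differences strictly alternate in sign, and length 10 is optimal.

10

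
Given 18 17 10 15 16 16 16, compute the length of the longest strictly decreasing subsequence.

Scanning left to right, the best length ending at each element is: 18→1, 17→2, 10→3, 15→3, 16→3, 16→3, 16→3.
So the longest decreasing subsequence has length 3, e.g. 18, 17, 10.

3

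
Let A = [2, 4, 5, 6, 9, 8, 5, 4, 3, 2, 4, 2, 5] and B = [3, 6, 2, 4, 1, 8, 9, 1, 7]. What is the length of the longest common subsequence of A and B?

A longest common subsequence is 2, 4, 9 (length 3); the LCS DP confirms no longer common subsequence exists.

3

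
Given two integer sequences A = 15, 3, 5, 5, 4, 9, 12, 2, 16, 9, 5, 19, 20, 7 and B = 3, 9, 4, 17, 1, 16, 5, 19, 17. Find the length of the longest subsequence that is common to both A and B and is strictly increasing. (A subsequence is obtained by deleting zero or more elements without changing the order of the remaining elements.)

A longest common strictly increasing subsequence is 3, 9, 16, 19 (length 4); it appears in order in both A and B, and no longer such subsequence exists.

4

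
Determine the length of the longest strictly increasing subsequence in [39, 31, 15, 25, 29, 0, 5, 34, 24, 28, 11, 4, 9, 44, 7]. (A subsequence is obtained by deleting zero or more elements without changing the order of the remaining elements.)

5

Scanning left to right, the best length ending at each element is: 39→1, 31→1, 15→1, 25→2, 29→3, 0→1, 5→2, 34→4, 24→3, 28→4, 11→3, 4→2, 9→3, 44→5, 7→3.
So the longest increasing subsequence has length 5, e.g. 15, 25, 29, 34, 44.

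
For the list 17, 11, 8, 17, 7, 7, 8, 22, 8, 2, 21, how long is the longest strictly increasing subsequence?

3

One longest increasing subsequence is 11, 17, 22 (positions 2,4,8), of length 3; no longer one exists.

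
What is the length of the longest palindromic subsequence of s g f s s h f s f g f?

7

Using dp[i][j] = 2 + dp[i+1][j−1] if the ends match, else max(dp[i+1][j], dp[i][j−1]):
dp[1][11] = 7. A witness is gfsfsfg at positions 2,3,4,7,8,9,10.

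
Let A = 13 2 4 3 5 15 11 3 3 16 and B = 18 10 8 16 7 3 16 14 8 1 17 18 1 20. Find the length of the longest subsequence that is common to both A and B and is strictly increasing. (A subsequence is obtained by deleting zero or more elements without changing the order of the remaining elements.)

2

For each value that appears in both, track the longest common increasing run ending there.
The best achievable length is 2; one witness is 3, 16 (A-positions 4,10, B-positions 6,7).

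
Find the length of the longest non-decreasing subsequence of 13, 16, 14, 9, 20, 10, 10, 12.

4

Scanning left to right, the best length ending at each element is: 13→1, 16→2, 14→2, 9→1, 20→3, 10→2, 10→3, 12→4.
So the longest non-decreasing subsequence has length 4, e.g. 9, 10, 10, 12.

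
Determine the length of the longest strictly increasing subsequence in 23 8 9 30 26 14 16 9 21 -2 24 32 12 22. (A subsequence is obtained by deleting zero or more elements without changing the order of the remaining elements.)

Let dp[i] be the longest increasing subsequence ending at position i. Then dp = [1, 1, 2, 3, 3, 3, 4, 2, 5, 1, 6, 7, 3, 6].
The maximum is 7; one witness is 8, 9, 14, 16, 21, 24, 32 at positions 2,3,6,7,9,11,12.

7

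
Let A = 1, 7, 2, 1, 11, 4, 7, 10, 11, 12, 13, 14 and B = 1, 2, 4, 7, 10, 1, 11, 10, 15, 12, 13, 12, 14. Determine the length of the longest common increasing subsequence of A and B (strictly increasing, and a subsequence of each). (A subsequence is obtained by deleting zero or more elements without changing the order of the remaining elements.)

9

A longest common strictly increasing subsequence is 1, 2, 4, 7, 10, 11, 12, 13, 14 (length 9); it appears in order in both A and B, and no longer such subsequence exists.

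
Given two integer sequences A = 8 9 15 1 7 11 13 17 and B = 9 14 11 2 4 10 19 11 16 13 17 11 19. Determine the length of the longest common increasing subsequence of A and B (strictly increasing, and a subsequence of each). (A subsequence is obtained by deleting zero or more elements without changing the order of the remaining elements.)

4

A longest common strictly increasing subsequence is 9, 11, 13, 17 (length 4); it appears in order in both A and B, and no longer such subsequence exists.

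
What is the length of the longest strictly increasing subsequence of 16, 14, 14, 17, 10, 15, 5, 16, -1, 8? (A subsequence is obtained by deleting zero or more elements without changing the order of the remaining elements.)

One longest increasing subsequence is 14, 15, 16 (positions 2,6,8), of length 3; no longer one exists.

3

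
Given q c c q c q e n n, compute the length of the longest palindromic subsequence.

One longest palindromic subsequence is qcqcq (positions 1,2,4,5,6); it reads the same forward and backward, and the interval DP gives dp[1][9] = 5.

5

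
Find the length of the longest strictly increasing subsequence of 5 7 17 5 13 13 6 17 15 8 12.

One longest increasing subsequence is 5, 7, 13, 17 (positions 1,2,5,8), of length 4; no longer one exists.

4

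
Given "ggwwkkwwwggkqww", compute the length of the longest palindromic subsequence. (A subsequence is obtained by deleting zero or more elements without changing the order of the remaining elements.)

One longest palindromic subsequence is ggwwkkwwgg (positions 1,2,3,4,5,6,8,9,10,11); it reads the same forward and backward, and the interval DP gives dp[1][15] = 10.

10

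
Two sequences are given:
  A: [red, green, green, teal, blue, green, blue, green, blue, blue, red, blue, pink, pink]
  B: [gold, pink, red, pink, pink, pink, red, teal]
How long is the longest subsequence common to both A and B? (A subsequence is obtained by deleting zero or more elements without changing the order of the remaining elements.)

3

Backtracking the LCS table gives one alignment: red (A1,B3) → pink (A13,B5) → pink (A14,B6).
So the longest common subsequence has length 3.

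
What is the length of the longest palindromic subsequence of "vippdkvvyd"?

4

Using dp[i][j] = 2 + dp[i+1][j−1] if the ends match, else max(dp[i+1][j], dp[i][j−1]):
dp[1][10] = 4. A witness is dvvd at positions 5,7,8,10.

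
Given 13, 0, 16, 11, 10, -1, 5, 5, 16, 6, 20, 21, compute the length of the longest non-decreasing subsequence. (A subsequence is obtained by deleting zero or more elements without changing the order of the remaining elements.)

6

Scanning left to right, the best length ending at each element is: 13→1, 0→1, 16→2, 11→2, 10→2, -1→1, 5→2, 5→3, 16→4, 6→4, 20→5, 21→6.
So the longest non-decreasing subsequence has length 6, e.g. 0, 5, 5, 16, 20, 21.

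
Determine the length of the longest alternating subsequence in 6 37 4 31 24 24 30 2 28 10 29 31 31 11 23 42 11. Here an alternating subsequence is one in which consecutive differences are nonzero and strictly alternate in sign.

13

Track the best alternating length ending on an up-step vs a down-step at each position: up/down = 1/1, 2/1, 1/3, 4/3, 4/5, 4/5, 6/5, 1/7, 8/7, 8/9, 10/7, 10/3, 10/3, 10/11, 12/11, 12/1, 10/13.
The maximum over both is 13; one such subsequence is 6, 37, 4, 31, 24, 30, 2, 28, 10, 29, 11, 23, 11.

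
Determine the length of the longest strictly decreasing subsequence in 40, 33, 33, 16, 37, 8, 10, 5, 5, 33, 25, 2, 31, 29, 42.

One longest decreasing subsequence is 40, 33, 16, 8, 5, 2 (positions 1,2,4,6,8,12), of length 6; no longer one exists.

6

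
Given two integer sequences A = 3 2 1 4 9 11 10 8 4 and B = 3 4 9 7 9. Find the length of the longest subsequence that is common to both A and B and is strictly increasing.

A longest common strictly increasing subsequence is 3, 4, 9 (length 3); it appears in order in both A and B, and no longer such subsequence exists.

3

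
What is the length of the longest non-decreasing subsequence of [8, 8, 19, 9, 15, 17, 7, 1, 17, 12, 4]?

6

One longest non-decreasing subsequence is 8, 8, 9, 15, 17, 17 (positions 1,2,4,5,6,9), of length 6; no longer one exists.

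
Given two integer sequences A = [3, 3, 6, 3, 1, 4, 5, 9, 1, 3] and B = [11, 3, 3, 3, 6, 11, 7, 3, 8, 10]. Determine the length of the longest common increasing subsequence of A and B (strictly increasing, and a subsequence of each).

2

For each value that appears in both, track the longest common increasing run ending there.
The best achievable length is 2; one witness is 3, 6 (A-positions 1,3, B-positions 2,5).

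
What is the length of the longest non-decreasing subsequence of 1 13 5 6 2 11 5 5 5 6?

6

Scanning left to right, the best length ending at each element is: 1→1, 13→2, 5→2, 6→3, 2→2, 11→4, 5→3, 5→4, 5→5, 6→6.
So the longest non-decreasing subsequence has length 6, e.g. 1, 5, 5, 5, 5, 6.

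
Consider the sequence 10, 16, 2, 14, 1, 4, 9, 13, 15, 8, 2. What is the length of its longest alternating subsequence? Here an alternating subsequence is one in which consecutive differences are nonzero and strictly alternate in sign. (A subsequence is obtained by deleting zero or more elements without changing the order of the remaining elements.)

Track the best alternating length ending on an up-step vs a down-step at each position: up/down = 1/1, 2/1, 1/3, 4/3, 1/5, 6/5, 6/5, 6/5, 6/3, 6/7, 6/7.
The maximum over both is 7; one such subsequence is 10, 16, 2, 14, 1, 9, 8.

7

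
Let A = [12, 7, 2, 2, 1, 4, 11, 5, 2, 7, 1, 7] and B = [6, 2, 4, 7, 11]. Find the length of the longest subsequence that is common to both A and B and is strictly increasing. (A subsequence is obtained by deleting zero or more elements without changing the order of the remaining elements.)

A longest common strictly increasing subsequence is 2, 4, 7 (length 3); it appears in order in both A and B, and no longer such subsequence exists.

3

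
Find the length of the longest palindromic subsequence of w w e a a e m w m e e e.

One longest palindromic subsequence is eemwmee (positions 3,6,7,8,9,11,12); it reads the same forward and backward, and the interval DP gives dp[1][12] = 7.

7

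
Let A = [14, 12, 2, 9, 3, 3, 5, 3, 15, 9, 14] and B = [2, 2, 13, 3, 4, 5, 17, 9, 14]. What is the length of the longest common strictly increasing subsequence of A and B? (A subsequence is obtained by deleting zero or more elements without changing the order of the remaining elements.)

For each value that appears in both, track the longest common increasing run ending there.
The best achievable length is 5; one witness is 2, 3, 5, 9, 14 (A-positions 3,5,7,10,11, B-positions 1,4,6,8,9).

5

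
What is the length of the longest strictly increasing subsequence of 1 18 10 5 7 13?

4

One longest increasing subsequence is 1, 5, 7, 13 (positions 1,4,5,6), of length 4; no longer one exists.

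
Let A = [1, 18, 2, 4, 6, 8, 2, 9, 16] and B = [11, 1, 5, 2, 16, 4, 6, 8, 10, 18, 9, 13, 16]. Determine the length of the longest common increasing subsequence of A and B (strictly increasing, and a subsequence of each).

A longest common strictly increasing subsequence is 1, 2, 4, 6, 8, 9, 16 (length 7); it appears in order in both A and B, and no longer such subsequence exists.

7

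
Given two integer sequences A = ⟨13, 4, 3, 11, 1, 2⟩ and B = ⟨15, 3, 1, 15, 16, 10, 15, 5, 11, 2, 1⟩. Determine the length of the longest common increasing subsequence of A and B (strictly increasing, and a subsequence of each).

A longest common strictly increasing subsequence is 3, 11 (length 2); it appears in order in both A and B, and no longer such subsequence exists.

2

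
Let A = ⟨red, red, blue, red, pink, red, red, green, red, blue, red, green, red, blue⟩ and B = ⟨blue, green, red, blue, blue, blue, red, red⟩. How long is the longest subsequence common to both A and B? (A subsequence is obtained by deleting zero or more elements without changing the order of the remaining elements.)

Backtracking the LCS table gives one alignment: blue (A3,B1) → green (A8,B2) → red (A9,B3) → blue (A10,B6) → red (A11,B7) → red (A13,B8).
So the longest common subsequence has length 6.

6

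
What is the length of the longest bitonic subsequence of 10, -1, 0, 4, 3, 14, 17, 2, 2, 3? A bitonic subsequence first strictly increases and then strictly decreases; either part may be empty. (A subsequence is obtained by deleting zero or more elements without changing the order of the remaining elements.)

One longest bitonic subsequence is -1, 0, 4, 14, 17, 3 (positions 2,3,4,6,7,10): it rises to 17 then falls. Length 6 is optimal.

6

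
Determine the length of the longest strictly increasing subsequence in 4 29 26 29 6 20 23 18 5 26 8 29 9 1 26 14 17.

6

Let dp[i] be the longest increasing subsequence ending at position i. Then dp = [1, 2, 2, 3, 2, 3, 4, 3, 2, 5, 3, 6, 4, 1, 5, 5, 6].
The maximum is 6; one witness is 4, 6, 20, 23, 26, 29 at positions 1,5,6,7,10,12.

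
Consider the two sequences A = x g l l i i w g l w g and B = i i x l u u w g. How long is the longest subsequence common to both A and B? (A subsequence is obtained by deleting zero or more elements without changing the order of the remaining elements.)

5

A longest common subsequence is iilwg (length 5); the LCS DP confirms no longer common subsequence exists.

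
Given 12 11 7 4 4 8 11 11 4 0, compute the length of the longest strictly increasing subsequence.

One longest increasing subsequence is 7, 8, 11 (positions 3,6,7), of length 3; no longer one exists.

3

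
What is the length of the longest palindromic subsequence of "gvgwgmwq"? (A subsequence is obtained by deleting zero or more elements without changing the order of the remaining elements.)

One longest palindromic subsequence is wmw (positions 4,6,7); it reads the same forward and backward, and the interval DP gives dp[1][8] = 3.

3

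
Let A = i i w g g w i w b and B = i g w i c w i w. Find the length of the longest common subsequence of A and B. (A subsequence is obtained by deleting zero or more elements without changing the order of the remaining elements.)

A longest common subsequence is iiwiw (length 5); the LCS DP confirms no longer common subsequence exists.

5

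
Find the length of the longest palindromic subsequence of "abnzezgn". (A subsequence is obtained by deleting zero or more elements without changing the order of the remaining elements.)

Using dp[i][j] = 2 + dp[i+1][j−1] if the ends match, else max(dp[i+1][j], dp[i][j−1]):
dp[1][8] = 5. A witness is nzezn at positions 3,4,5,6,8.

5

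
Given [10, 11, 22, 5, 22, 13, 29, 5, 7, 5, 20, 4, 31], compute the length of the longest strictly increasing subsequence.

5

Scanning left to right, the best length ending at each element is: 10→1, 11→2, 22→3, 5→1, 22→3, 13→3, 29→4, 5→1, 7→2, 5→1, 20→4, 4→1, 31→5.
So the longest increasing subsequence has length 5, e.g. 10, 11, 22, 29, 31.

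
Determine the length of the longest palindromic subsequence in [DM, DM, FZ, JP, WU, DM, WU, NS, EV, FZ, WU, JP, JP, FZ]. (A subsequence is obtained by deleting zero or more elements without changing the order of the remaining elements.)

7

Using dp[i][j] = 2 + dp[i+1][j−1] if the ends match, else max(dp[i+1][j], dp[i][j−1]):
dp[1][14] = 7. A witness is FZ JP WU FZ WU JP FZ at positions 3,4,7,10,11,13,14.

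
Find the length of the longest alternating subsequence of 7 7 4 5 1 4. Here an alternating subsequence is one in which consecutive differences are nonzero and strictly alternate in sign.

Track the best alternating length ending on an up-step vs a down-step at each position: up/down = 1/1, 1/1, 1/2, 3/2, 1/4, 5/4.
The maximum over both is 5; one such subsequence is 7, 4, 5, 1, 4.

5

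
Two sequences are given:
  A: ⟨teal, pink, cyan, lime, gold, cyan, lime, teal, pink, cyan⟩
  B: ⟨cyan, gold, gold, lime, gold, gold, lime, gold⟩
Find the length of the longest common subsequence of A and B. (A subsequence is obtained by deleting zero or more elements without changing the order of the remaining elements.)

A longest common subsequence is cyan, lime, gold, lime (length 4); the LCS DP confirms no longer common subsequence exists.

4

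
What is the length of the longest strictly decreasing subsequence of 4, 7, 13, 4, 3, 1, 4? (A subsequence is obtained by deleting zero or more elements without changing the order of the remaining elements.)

One longest decreasing subsequence is 7, 4, 3, 1 (positions 2,4,5,6), of length 4; no longer one exists.

4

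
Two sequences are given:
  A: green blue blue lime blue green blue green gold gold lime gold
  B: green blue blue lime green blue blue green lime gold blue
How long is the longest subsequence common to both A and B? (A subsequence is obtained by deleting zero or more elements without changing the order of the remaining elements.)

A longest common subsequence is green, blue, blue, lime, blue, blue, green, lime, gold (length 9); the LCS DP confirms no longer common subsequence exists.

9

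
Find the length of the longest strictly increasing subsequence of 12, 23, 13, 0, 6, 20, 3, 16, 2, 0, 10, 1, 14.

4

Scanning left to right, the best length ending at each element is: 12→1, 23→2, 13→2, 0→1, 6→2, 20→3, 3→2, 16→3, 2→2, 0→1, 10→3, 1→2, 14→4.
So the longest increasing subsequence has length 4, e.g. 0, 6, 10, 14.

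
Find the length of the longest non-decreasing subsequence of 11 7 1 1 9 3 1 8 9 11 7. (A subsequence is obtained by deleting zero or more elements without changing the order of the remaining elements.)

6

Let dp[i] be the longest non-decreasing subsequence ending at position i. Then dp = [1, 1, 1, 2, 3, 3, 3, 4, 5, 6, 4].
The maximum is 6; one witness is 1, 1, 3, 8, 9, 11 at positions 3,4,6,8,9,10.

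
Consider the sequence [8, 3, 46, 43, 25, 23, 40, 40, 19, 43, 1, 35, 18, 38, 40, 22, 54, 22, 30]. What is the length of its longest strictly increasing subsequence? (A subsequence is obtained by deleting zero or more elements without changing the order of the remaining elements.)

6

One longest increasing subsequence is 8, 25, 35, 38, 40, 54 (positions 1,5,12,14,15,17), of length 6; no longer one exists.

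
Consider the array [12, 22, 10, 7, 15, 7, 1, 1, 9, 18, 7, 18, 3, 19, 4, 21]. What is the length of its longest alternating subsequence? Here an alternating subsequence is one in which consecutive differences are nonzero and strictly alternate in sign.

12

Track the best alternating length ending on an up-step vs a down-step at each position: up/down = 1/1, 2/1, 1/3, 1/3, 4/3, 1/5, 1/5, 1/5, 6/5, 6/3, 6/7, 8/3, 6/9, 10/3, 10/11, 12/3.
The maximum over both is 12; one such subsequence is 12, 22, 10, 15, 7, 9, 7, 18, 3, 19, 4, 21.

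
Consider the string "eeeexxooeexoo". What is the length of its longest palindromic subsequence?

One longest palindromic subsequence is ooeeoo (positions 7,8,9,10,12,13); it reads the same forward and backward, and the interval DP gives dp[1][13] = 6.

6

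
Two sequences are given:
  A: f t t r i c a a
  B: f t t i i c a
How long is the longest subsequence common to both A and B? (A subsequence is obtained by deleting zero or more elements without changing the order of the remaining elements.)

6

A longest common subsequence is fttica (length 6); the LCS DP confirms no longer common subsequence exists.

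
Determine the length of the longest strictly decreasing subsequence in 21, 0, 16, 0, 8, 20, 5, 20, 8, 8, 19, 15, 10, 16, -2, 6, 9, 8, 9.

7

Let dp[i] be the longest decreasing subsequence ending at position i. Then dp = [1, 2, 2, 3, 3, 2, 4, 2, 3, 3, 3, 4, 5, 4, 6, 6, 6, 7, 6].
The maximum is 7; one witness is 21, 20, 19, 15, 10, 9, 8 at positions 1,6,11,12,13,17,18.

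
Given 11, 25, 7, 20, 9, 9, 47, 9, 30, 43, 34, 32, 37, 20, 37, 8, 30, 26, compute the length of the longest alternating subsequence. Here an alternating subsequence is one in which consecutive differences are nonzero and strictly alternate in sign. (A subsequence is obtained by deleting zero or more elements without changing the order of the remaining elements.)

15

Track the best alternating length ending on an up-step vs a down-step at each position: up/down = 1/1, 2/1, 1/3, 4/3, 4/5, 4/5, 6/1, 4/7, 8/7, 8/7, 8/9, 8/9, 10/9, 8/11, 12/9, 4/13, 14/13, 14/15.
The maximum over both is 15; one such subsequence is 11, 25, 7, 20, 9, 47, 9, 43, 34, 37, 20, 37, 8, 30, 26.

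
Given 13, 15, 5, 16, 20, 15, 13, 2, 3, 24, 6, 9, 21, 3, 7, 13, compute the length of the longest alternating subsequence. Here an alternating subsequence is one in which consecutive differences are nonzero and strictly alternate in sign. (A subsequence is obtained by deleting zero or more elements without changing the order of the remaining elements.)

Track the best alternating length ending on an up-step vs a down-step at each position: up/down = 1/1, 2/1, 1/3, 4/1, 4/1, 4/5, 4/5, 1/5, 6/5, 6/1, 6/7, 8/7, 8/7, 6/9, 10/9, 10/9.
The maximum over both is 10; one such subsequence is 13, 15, 5, 16, 15, 24, 6, 9, 3, 7.

10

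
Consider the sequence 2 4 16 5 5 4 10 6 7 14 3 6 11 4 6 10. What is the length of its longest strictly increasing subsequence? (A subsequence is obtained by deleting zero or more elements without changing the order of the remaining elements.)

6

One longest increasing subsequence is 2, 4, 5, 6, 7, 14 (positions 1,2,4,8,9,10), of length 6; no longer one exists.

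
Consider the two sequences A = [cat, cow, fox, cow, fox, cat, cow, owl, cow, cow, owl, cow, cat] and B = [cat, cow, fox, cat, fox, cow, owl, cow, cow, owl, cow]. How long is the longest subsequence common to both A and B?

10

Backtracking the LCS table gives one alignment: cat (A1,B1) → cow (A2,B2) → fox (A3,B3) → fox (A5,B5) → cow (A7,B6) → owl (A8,B7) → cow (A9,B8) → cow (A10,B9) → owl (A11,B10) → cow (A12,B11).
So the longest common subsequence has length 10.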